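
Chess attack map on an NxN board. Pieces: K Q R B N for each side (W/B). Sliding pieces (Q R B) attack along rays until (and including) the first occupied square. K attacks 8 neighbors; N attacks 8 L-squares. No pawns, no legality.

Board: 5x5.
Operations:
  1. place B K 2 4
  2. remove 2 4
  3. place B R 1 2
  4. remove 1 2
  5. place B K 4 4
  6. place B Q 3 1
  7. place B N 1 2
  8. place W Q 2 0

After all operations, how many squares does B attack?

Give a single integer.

Answer: 18

Derivation:
Op 1: place BK@(2,4)
Op 2: remove (2,4)
Op 3: place BR@(1,2)
Op 4: remove (1,2)
Op 5: place BK@(4,4)
Op 6: place BQ@(3,1)
Op 7: place BN@(1,2)
Op 8: place WQ@(2,0)
Per-piece attacks for B:
  BN@(1,2): attacks (2,4) (3,3) (0,4) (2,0) (3,1) (0,0)
  BQ@(3,1): attacks (3,2) (3,3) (3,4) (3,0) (4,1) (2,1) (1,1) (0,1) (4,2) (4,0) (2,2) (1,3) (0,4) (2,0) [ray(-1,-1) blocked at (2,0)]
  BK@(4,4): attacks (4,3) (3,4) (3,3)
Union (18 distinct): (0,0) (0,1) (0,4) (1,1) (1,3) (2,0) (2,1) (2,2) (2,4) (3,0) (3,1) (3,2) (3,3) (3,4) (4,0) (4,1) (4,2) (4,3)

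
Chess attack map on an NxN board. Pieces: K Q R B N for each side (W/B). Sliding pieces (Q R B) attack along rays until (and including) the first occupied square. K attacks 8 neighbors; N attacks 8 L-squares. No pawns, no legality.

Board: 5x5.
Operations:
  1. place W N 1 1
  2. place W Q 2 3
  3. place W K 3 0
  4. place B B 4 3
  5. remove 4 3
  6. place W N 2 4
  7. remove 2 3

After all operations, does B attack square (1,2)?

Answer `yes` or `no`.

Op 1: place WN@(1,1)
Op 2: place WQ@(2,3)
Op 3: place WK@(3,0)
Op 4: place BB@(4,3)
Op 5: remove (4,3)
Op 6: place WN@(2,4)
Op 7: remove (2,3)
Per-piece attacks for B:
B attacks (1,2): no

Answer: no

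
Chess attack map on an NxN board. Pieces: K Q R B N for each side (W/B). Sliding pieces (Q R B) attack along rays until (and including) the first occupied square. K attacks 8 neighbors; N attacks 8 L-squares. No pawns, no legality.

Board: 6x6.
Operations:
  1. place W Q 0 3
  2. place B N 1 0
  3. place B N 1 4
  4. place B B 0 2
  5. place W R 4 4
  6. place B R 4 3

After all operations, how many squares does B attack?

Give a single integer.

Op 1: place WQ@(0,3)
Op 2: place BN@(1,0)
Op 3: place BN@(1,4)
Op 4: place BB@(0,2)
Op 5: place WR@(4,4)
Op 6: place BR@(4,3)
Per-piece attacks for B:
  BB@(0,2): attacks (1,3) (2,4) (3,5) (1,1) (2,0)
  BN@(1,0): attacks (2,2) (3,1) (0,2)
  BN@(1,4): attacks (3,5) (2,2) (3,3) (0,2)
  BR@(4,3): attacks (4,4) (4,2) (4,1) (4,0) (5,3) (3,3) (2,3) (1,3) (0,3) [ray(0,1) blocked at (4,4); ray(-1,0) blocked at (0,3)]
Union (16 distinct): (0,2) (0,3) (1,1) (1,3) (2,0) (2,2) (2,3) (2,4) (3,1) (3,3) (3,5) (4,0) (4,1) (4,2) (4,4) (5,3)

Answer: 16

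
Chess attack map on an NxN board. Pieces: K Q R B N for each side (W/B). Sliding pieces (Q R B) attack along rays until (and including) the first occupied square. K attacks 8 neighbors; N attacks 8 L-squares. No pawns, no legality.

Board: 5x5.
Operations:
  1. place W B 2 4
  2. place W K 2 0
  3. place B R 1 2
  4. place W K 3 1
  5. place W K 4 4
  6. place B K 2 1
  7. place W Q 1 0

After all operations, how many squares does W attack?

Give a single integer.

Op 1: place WB@(2,4)
Op 2: place WK@(2,0)
Op 3: place BR@(1,2)
Op 4: place WK@(3,1)
Op 5: place WK@(4,4)
Op 6: place BK@(2,1)
Op 7: place WQ@(1,0)
Per-piece attacks for W:
  WQ@(1,0): attacks (1,1) (1,2) (2,0) (0,0) (2,1) (0,1) [ray(0,1) blocked at (1,2); ray(1,0) blocked at (2,0); ray(1,1) blocked at (2,1)]
  WK@(2,0): attacks (2,1) (3,0) (1,0) (3,1) (1,1)
  WB@(2,4): attacks (3,3) (4,2) (1,3) (0,2)
  WK@(3,1): attacks (3,2) (3,0) (4,1) (2,1) (4,2) (4,0) (2,2) (2,0)
  WK@(4,4): attacks (4,3) (3,4) (3,3)
Union (19 distinct): (0,0) (0,1) (0,2) (1,0) (1,1) (1,2) (1,3) (2,0) (2,1) (2,2) (3,0) (3,1) (3,2) (3,3) (3,4) (4,0) (4,1) (4,2) (4,3)

Answer: 19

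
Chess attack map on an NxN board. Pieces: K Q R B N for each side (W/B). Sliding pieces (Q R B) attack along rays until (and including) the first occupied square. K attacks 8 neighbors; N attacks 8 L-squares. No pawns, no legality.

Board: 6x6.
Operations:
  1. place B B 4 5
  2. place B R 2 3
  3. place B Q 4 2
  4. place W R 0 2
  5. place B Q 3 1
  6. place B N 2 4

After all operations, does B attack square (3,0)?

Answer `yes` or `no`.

Op 1: place BB@(4,5)
Op 2: place BR@(2,3)
Op 3: place BQ@(4,2)
Op 4: place WR@(0,2)
Op 5: place BQ@(3,1)
Op 6: place BN@(2,4)
Per-piece attacks for B:
  BR@(2,3): attacks (2,4) (2,2) (2,1) (2,0) (3,3) (4,3) (5,3) (1,3) (0,3) [ray(0,1) blocked at (2,4)]
  BN@(2,4): attacks (4,5) (0,5) (3,2) (4,3) (1,2) (0,3)
  BQ@(3,1): attacks (3,2) (3,3) (3,4) (3,5) (3,0) (4,1) (5,1) (2,1) (1,1) (0,1) (4,2) (4,0) (2,2) (1,3) (0,4) (2,0) [ray(1,1) blocked at (4,2)]
  BQ@(4,2): attacks (4,3) (4,4) (4,5) (4,1) (4,0) (5,2) (3,2) (2,2) (1,2) (0,2) (5,3) (5,1) (3,3) (2,4) (3,1) [ray(0,1) blocked at (4,5); ray(-1,0) blocked at (0,2); ray(-1,1) blocked at (2,4); ray(-1,-1) blocked at (3,1)]
  BB@(4,5): attacks (5,4) (3,4) (2,3) [ray(-1,-1) blocked at (2,3)]
B attacks (3,0): yes

Answer: yes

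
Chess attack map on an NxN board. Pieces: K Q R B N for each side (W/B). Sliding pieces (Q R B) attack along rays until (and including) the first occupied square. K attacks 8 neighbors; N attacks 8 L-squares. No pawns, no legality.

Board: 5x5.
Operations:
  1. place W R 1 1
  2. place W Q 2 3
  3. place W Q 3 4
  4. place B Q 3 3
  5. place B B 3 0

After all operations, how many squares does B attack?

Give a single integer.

Answer: 15

Derivation:
Op 1: place WR@(1,1)
Op 2: place WQ@(2,3)
Op 3: place WQ@(3,4)
Op 4: place BQ@(3,3)
Op 5: place BB@(3,0)
Per-piece attacks for B:
  BB@(3,0): attacks (4,1) (2,1) (1,2) (0,3)
  BQ@(3,3): attacks (3,4) (3,2) (3,1) (3,0) (4,3) (2,3) (4,4) (4,2) (2,4) (2,2) (1,1) [ray(0,1) blocked at (3,4); ray(0,-1) blocked at (3,0); ray(-1,0) blocked at (2,3); ray(-1,-1) blocked at (1,1)]
Union (15 distinct): (0,3) (1,1) (1,2) (2,1) (2,2) (2,3) (2,4) (3,0) (3,1) (3,2) (3,4) (4,1) (4,2) (4,3) (4,4)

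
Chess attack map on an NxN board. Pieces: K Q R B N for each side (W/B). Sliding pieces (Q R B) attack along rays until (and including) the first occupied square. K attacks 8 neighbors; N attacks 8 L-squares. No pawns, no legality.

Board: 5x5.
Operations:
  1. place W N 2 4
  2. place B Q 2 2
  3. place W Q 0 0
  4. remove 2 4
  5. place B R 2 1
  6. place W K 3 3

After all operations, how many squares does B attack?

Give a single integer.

Answer: 18

Derivation:
Op 1: place WN@(2,4)
Op 2: place BQ@(2,2)
Op 3: place WQ@(0,0)
Op 4: remove (2,4)
Op 5: place BR@(2,1)
Op 6: place WK@(3,3)
Per-piece attacks for B:
  BR@(2,1): attacks (2,2) (2,0) (3,1) (4,1) (1,1) (0,1) [ray(0,1) blocked at (2,2)]
  BQ@(2,2): attacks (2,3) (2,4) (2,1) (3,2) (4,2) (1,2) (0,2) (3,3) (3,1) (4,0) (1,3) (0,4) (1,1) (0,0) [ray(0,-1) blocked at (2,1); ray(1,1) blocked at (3,3); ray(-1,-1) blocked at (0,0)]
Union (18 distinct): (0,0) (0,1) (0,2) (0,4) (1,1) (1,2) (1,3) (2,0) (2,1) (2,2) (2,3) (2,4) (3,1) (3,2) (3,3) (4,0) (4,1) (4,2)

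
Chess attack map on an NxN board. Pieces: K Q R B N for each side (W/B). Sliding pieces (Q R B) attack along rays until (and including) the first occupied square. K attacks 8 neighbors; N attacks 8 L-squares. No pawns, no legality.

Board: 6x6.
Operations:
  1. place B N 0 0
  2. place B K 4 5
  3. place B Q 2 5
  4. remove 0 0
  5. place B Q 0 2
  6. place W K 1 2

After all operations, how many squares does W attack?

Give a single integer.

Op 1: place BN@(0,0)
Op 2: place BK@(4,5)
Op 3: place BQ@(2,5)
Op 4: remove (0,0)
Op 5: place BQ@(0,2)
Op 6: place WK@(1,2)
Per-piece attacks for W:
  WK@(1,2): attacks (1,3) (1,1) (2,2) (0,2) (2,3) (2,1) (0,3) (0,1)
Union (8 distinct): (0,1) (0,2) (0,3) (1,1) (1,3) (2,1) (2,2) (2,3)

Answer: 8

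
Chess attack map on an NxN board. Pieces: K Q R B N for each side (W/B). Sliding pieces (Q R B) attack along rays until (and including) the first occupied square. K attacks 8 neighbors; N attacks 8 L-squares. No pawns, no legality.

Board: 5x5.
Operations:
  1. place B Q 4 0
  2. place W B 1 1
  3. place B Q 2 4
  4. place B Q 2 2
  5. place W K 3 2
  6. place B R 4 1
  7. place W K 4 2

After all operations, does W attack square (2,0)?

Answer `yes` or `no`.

Answer: yes

Derivation:
Op 1: place BQ@(4,0)
Op 2: place WB@(1,1)
Op 3: place BQ@(2,4)
Op 4: place BQ@(2,2)
Op 5: place WK@(3,2)
Op 6: place BR@(4,1)
Op 7: place WK@(4,2)
Per-piece attacks for W:
  WB@(1,1): attacks (2,2) (2,0) (0,2) (0,0) [ray(1,1) blocked at (2,2)]
  WK@(3,2): attacks (3,3) (3,1) (4,2) (2,2) (4,3) (4,1) (2,3) (2,1)
  WK@(4,2): attacks (4,3) (4,1) (3,2) (3,3) (3,1)
W attacks (2,0): yes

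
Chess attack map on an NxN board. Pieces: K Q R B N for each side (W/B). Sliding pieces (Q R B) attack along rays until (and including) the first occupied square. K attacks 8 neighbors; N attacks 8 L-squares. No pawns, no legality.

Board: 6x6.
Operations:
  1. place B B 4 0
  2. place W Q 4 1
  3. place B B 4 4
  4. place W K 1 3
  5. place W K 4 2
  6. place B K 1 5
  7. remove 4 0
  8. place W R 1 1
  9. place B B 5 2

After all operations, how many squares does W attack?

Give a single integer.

Op 1: place BB@(4,0)
Op 2: place WQ@(4,1)
Op 3: place BB@(4,4)
Op 4: place WK@(1,3)
Op 5: place WK@(4,2)
Op 6: place BK@(1,5)
Op 7: remove (4,0)
Op 8: place WR@(1,1)
Op 9: place BB@(5,2)
Per-piece attacks for W:
  WR@(1,1): attacks (1,2) (1,3) (1,0) (2,1) (3,1) (4,1) (0,1) [ray(0,1) blocked at (1,3); ray(1,0) blocked at (4,1)]
  WK@(1,3): attacks (1,4) (1,2) (2,3) (0,3) (2,4) (2,2) (0,4) (0,2)
  WQ@(4,1): attacks (4,2) (4,0) (5,1) (3,1) (2,1) (1,1) (5,2) (5,0) (3,2) (2,3) (1,4) (0,5) (3,0) [ray(0,1) blocked at (4,2); ray(-1,0) blocked at (1,1); ray(1,1) blocked at (5,2)]
  WK@(4,2): attacks (4,3) (4,1) (5,2) (3,2) (5,3) (5,1) (3,3) (3,1)
Union (26 distinct): (0,1) (0,2) (0,3) (0,4) (0,5) (1,0) (1,1) (1,2) (1,3) (1,4) (2,1) (2,2) (2,3) (2,4) (3,0) (3,1) (3,2) (3,3) (4,0) (4,1) (4,2) (4,3) (5,0) (5,1) (5,2) (5,3)

Answer: 26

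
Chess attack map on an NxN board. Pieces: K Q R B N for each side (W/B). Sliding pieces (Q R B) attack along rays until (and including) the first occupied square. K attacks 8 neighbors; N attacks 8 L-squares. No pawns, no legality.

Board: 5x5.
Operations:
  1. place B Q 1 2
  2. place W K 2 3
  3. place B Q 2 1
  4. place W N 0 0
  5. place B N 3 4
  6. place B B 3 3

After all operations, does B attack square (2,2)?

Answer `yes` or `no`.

Op 1: place BQ@(1,2)
Op 2: place WK@(2,3)
Op 3: place BQ@(2,1)
Op 4: place WN@(0,0)
Op 5: place BN@(3,4)
Op 6: place BB@(3,3)
Per-piece attacks for B:
  BQ@(1,2): attacks (1,3) (1,4) (1,1) (1,0) (2,2) (3,2) (4,2) (0,2) (2,3) (2,1) (0,3) (0,1) [ray(1,1) blocked at (2,3); ray(1,-1) blocked at (2,1)]
  BQ@(2,1): attacks (2,2) (2,3) (2,0) (3,1) (4,1) (1,1) (0,1) (3,2) (4,3) (3,0) (1,2) (1,0) [ray(0,1) blocked at (2,3); ray(-1,1) blocked at (1,2)]
  BB@(3,3): attacks (4,4) (4,2) (2,4) (2,2) (1,1) (0,0) [ray(-1,-1) blocked at (0,0)]
  BN@(3,4): attacks (4,2) (2,2) (1,3)
B attacks (2,2): yes

Answer: yes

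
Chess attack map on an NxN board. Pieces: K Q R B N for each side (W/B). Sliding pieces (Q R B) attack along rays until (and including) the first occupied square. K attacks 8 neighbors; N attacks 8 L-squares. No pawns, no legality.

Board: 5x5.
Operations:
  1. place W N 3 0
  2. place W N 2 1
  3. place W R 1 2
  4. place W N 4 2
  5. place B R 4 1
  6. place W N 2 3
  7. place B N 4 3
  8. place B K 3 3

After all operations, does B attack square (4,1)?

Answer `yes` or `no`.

Op 1: place WN@(3,0)
Op 2: place WN@(2,1)
Op 3: place WR@(1,2)
Op 4: place WN@(4,2)
Op 5: place BR@(4,1)
Op 6: place WN@(2,3)
Op 7: place BN@(4,3)
Op 8: place BK@(3,3)
Per-piece attacks for B:
  BK@(3,3): attacks (3,4) (3,2) (4,3) (2,3) (4,4) (4,2) (2,4) (2,2)
  BR@(4,1): attacks (4,2) (4,0) (3,1) (2,1) [ray(0,1) blocked at (4,2); ray(-1,0) blocked at (2,1)]
  BN@(4,3): attacks (2,4) (3,1) (2,2)
B attacks (4,1): no

Answer: no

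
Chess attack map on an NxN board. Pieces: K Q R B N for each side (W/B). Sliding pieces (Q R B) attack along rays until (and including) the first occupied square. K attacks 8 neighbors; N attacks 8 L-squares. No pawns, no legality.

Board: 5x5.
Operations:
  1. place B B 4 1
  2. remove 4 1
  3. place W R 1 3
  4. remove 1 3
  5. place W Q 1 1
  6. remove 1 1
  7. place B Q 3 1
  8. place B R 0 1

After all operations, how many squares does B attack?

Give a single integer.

Op 1: place BB@(4,1)
Op 2: remove (4,1)
Op 3: place WR@(1,3)
Op 4: remove (1,3)
Op 5: place WQ@(1,1)
Op 6: remove (1,1)
Op 7: place BQ@(3,1)
Op 8: place BR@(0,1)
Per-piece attacks for B:
  BR@(0,1): attacks (0,2) (0,3) (0,4) (0,0) (1,1) (2,1) (3,1) [ray(1,0) blocked at (3,1)]
  BQ@(3,1): attacks (3,2) (3,3) (3,4) (3,0) (4,1) (2,1) (1,1) (0,1) (4,2) (4,0) (2,2) (1,3) (0,4) (2,0) [ray(-1,0) blocked at (0,1)]
Union (18 distinct): (0,0) (0,1) (0,2) (0,3) (0,4) (1,1) (1,3) (2,0) (2,1) (2,2) (3,0) (3,1) (3,2) (3,3) (3,4) (4,0) (4,1) (4,2)

Answer: 18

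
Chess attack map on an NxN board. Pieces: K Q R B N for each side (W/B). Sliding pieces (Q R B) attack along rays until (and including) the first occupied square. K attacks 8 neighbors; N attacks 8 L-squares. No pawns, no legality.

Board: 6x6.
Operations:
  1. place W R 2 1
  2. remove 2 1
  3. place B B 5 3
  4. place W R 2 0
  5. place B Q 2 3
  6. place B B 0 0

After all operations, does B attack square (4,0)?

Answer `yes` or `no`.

Answer: no

Derivation:
Op 1: place WR@(2,1)
Op 2: remove (2,1)
Op 3: place BB@(5,3)
Op 4: place WR@(2,0)
Op 5: place BQ@(2,3)
Op 6: place BB@(0,0)
Per-piece attacks for B:
  BB@(0,0): attacks (1,1) (2,2) (3,3) (4,4) (5,5)
  BQ@(2,3): attacks (2,4) (2,5) (2,2) (2,1) (2,0) (3,3) (4,3) (5,3) (1,3) (0,3) (3,4) (4,5) (3,2) (4,1) (5,0) (1,4) (0,5) (1,2) (0,1) [ray(0,-1) blocked at (2,0); ray(1,0) blocked at (5,3)]
  BB@(5,3): attacks (4,4) (3,5) (4,2) (3,1) (2,0) [ray(-1,-1) blocked at (2,0)]
B attacks (4,0): no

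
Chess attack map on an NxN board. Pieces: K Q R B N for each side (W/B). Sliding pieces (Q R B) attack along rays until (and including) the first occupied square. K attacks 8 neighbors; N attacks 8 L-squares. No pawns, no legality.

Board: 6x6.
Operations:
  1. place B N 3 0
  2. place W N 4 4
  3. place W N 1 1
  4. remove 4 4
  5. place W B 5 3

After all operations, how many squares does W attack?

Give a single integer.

Answer: 9

Derivation:
Op 1: place BN@(3,0)
Op 2: place WN@(4,4)
Op 3: place WN@(1,1)
Op 4: remove (4,4)
Op 5: place WB@(5,3)
Per-piece attacks for W:
  WN@(1,1): attacks (2,3) (3,2) (0,3) (3,0)
  WB@(5,3): attacks (4,4) (3,5) (4,2) (3,1) (2,0)
Union (9 distinct): (0,3) (2,0) (2,3) (3,0) (3,1) (3,2) (3,5) (4,2) (4,4)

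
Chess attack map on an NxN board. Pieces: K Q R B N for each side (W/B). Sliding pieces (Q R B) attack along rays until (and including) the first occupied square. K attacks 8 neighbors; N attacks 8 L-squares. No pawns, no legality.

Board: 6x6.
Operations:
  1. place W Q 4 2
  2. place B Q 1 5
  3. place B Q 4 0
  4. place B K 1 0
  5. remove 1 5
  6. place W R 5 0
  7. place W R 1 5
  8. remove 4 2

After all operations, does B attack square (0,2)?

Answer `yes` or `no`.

Op 1: place WQ@(4,2)
Op 2: place BQ@(1,5)
Op 3: place BQ@(4,0)
Op 4: place BK@(1,0)
Op 5: remove (1,5)
Op 6: place WR@(5,0)
Op 7: place WR@(1,5)
Op 8: remove (4,2)
Per-piece attacks for B:
  BK@(1,0): attacks (1,1) (2,0) (0,0) (2,1) (0,1)
  BQ@(4,0): attacks (4,1) (4,2) (4,3) (4,4) (4,5) (5,0) (3,0) (2,0) (1,0) (5,1) (3,1) (2,2) (1,3) (0,4) [ray(1,0) blocked at (5,0); ray(-1,0) blocked at (1,0)]
B attacks (0,2): no

Answer: no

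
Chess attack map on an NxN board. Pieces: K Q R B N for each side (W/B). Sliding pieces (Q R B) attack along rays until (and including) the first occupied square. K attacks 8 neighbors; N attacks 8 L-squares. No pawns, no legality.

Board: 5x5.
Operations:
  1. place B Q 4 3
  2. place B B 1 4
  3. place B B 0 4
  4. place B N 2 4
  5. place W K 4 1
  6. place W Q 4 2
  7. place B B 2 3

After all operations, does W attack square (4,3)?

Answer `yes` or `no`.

Op 1: place BQ@(4,3)
Op 2: place BB@(1,4)
Op 3: place BB@(0,4)
Op 4: place BN@(2,4)
Op 5: place WK@(4,1)
Op 6: place WQ@(4,2)
Op 7: place BB@(2,3)
Per-piece attacks for W:
  WK@(4,1): attacks (4,2) (4,0) (3,1) (3,2) (3,0)
  WQ@(4,2): attacks (4,3) (4,1) (3,2) (2,2) (1,2) (0,2) (3,3) (2,4) (3,1) (2,0) [ray(0,1) blocked at (4,3); ray(0,-1) blocked at (4,1); ray(-1,1) blocked at (2,4)]
W attacks (4,3): yes

Answer: yes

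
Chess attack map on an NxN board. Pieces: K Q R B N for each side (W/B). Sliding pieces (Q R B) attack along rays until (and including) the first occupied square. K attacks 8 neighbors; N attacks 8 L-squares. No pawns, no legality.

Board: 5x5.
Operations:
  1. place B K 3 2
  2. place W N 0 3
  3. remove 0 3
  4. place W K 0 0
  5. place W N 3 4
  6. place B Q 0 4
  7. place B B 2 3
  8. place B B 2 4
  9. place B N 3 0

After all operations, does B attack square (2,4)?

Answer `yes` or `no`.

Answer: yes

Derivation:
Op 1: place BK@(3,2)
Op 2: place WN@(0,3)
Op 3: remove (0,3)
Op 4: place WK@(0,0)
Op 5: place WN@(3,4)
Op 6: place BQ@(0,4)
Op 7: place BB@(2,3)
Op 8: place BB@(2,4)
Op 9: place BN@(3,0)
Per-piece attacks for B:
  BQ@(0,4): attacks (0,3) (0,2) (0,1) (0,0) (1,4) (2,4) (1,3) (2,2) (3,1) (4,0) [ray(0,-1) blocked at (0,0); ray(1,0) blocked at (2,4)]
  BB@(2,3): attacks (3,4) (3,2) (1,4) (1,2) (0,1) [ray(1,1) blocked at (3,4); ray(1,-1) blocked at (3,2)]
  BB@(2,4): attacks (3,3) (4,2) (1,3) (0,2)
  BN@(3,0): attacks (4,2) (2,2) (1,1)
  BK@(3,2): attacks (3,3) (3,1) (4,2) (2,2) (4,3) (4,1) (2,3) (2,1)
B attacks (2,4): yes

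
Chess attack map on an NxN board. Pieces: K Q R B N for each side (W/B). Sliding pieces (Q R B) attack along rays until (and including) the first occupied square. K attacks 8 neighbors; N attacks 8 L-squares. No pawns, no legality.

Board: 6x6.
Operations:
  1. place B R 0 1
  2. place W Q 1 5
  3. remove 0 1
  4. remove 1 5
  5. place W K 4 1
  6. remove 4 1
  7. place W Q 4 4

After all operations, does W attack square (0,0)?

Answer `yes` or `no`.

Answer: yes

Derivation:
Op 1: place BR@(0,1)
Op 2: place WQ@(1,5)
Op 3: remove (0,1)
Op 4: remove (1,5)
Op 5: place WK@(4,1)
Op 6: remove (4,1)
Op 7: place WQ@(4,4)
Per-piece attacks for W:
  WQ@(4,4): attacks (4,5) (4,3) (4,2) (4,1) (4,0) (5,4) (3,4) (2,4) (1,4) (0,4) (5,5) (5,3) (3,5) (3,3) (2,2) (1,1) (0,0)
W attacks (0,0): yes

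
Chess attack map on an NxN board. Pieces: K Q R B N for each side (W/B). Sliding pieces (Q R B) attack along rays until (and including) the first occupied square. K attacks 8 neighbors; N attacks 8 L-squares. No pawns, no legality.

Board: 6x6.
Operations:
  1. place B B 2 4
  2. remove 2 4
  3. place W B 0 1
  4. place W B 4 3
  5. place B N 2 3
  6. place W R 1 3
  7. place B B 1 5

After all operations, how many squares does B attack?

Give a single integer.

Op 1: place BB@(2,4)
Op 2: remove (2,4)
Op 3: place WB@(0,1)
Op 4: place WB@(4,3)
Op 5: place BN@(2,3)
Op 6: place WR@(1,3)
Op 7: place BB@(1,5)
Per-piece attacks for B:
  BB@(1,5): attacks (2,4) (3,3) (4,2) (5,1) (0,4)
  BN@(2,3): attacks (3,5) (4,4) (1,5) (0,4) (3,1) (4,2) (1,1) (0,2)
Union (11 distinct): (0,2) (0,4) (1,1) (1,5) (2,4) (3,1) (3,3) (3,5) (4,2) (4,4) (5,1)

Answer: 11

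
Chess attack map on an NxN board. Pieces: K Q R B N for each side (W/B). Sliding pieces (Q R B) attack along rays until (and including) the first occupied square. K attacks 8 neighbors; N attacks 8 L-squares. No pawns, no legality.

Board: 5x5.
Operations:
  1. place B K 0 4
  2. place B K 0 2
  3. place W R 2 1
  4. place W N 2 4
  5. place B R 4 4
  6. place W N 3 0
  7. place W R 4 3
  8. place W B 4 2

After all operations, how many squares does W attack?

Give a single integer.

Op 1: place BK@(0,4)
Op 2: place BK@(0,2)
Op 3: place WR@(2,1)
Op 4: place WN@(2,4)
Op 5: place BR@(4,4)
Op 6: place WN@(3,0)
Op 7: place WR@(4,3)
Op 8: place WB@(4,2)
Per-piece attacks for W:
  WR@(2,1): attacks (2,2) (2,3) (2,4) (2,0) (3,1) (4,1) (1,1) (0,1) [ray(0,1) blocked at (2,4)]
  WN@(2,4): attacks (3,2) (4,3) (1,2) (0,3)
  WN@(3,0): attacks (4,2) (2,2) (1,1)
  WB@(4,2): attacks (3,3) (2,4) (3,1) (2,0) [ray(-1,1) blocked at (2,4)]
  WR@(4,3): attacks (4,4) (4,2) (3,3) (2,3) (1,3) (0,3) [ray(0,1) blocked at (4,4); ray(0,-1) blocked at (4,2)]
Union (16 distinct): (0,1) (0,3) (1,1) (1,2) (1,3) (2,0) (2,2) (2,3) (2,4) (3,1) (3,2) (3,3) (4,1) (4,2) (4,3) (4,4)

Answer: 16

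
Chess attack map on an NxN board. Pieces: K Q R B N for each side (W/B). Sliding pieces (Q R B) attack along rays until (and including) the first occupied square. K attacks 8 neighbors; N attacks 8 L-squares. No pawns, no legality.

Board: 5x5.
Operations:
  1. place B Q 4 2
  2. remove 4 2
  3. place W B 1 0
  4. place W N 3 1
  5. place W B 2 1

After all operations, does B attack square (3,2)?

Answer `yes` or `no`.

Op 1: place BQ@(4,2)
Op 2: remove (4,2)
Op 3: place WB@(1,0)
Op 4: place WN@(3,1)
Op 5: place WB@(2,1)
Per-piece attacks for B:
B attacks (3,2): no

Answer: no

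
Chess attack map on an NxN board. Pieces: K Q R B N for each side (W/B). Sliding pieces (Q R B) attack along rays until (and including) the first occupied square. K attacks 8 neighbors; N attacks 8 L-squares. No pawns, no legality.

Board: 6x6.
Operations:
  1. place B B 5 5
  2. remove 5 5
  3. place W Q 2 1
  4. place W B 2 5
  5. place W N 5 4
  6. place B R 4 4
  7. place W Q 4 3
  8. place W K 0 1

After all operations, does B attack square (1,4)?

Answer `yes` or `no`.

Answer: yes

Derivation:
Op 1: place BB@(5,5)
Op 2: remove (5,5)
Op 3: place WQ@(2,1)
Op 4: place WB@(2,5)
Op 5: place WN@(5,4)
Op 6: place BR@(4,4)
Op 7: place WQ@(4,3)
Op 8: place WK@(0,1)
Per-piece attacks for B:
  BR@(4,4): attacks (4,5) (4,3) (5,4) (3,4) (2,4) (1,4) (0,4) [ray(0,-1) blocked at (4,3); ray(1,0) blocked at (5,4)]
B attacks (1,4): yes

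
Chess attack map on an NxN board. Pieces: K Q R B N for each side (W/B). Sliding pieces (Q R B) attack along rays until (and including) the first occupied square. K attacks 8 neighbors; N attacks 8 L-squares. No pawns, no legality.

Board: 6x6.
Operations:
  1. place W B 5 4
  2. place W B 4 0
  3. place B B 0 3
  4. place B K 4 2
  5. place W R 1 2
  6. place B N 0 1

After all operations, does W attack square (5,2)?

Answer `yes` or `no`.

Answer: no

Derivation:
Op 1: place WB@(5,4)
Op 2: place WB@(4,0)
Op 3: place BB@(0,3)
Op 4: place BK@(4,2)
Op 5: place WR@(1,2)
Op 6: place BN@(0,1)
Per-piece attacks for W:
  WR@(1,2): attacks (1,3) (1,4) (1,5) (1,1) (1,0) (2,2) (3,2) (4,2) (0,2) [ray(1,0) blocked at (4,2)]
  WB@(4,0): attacks (5,1) (3,1) (2,2) (1,3) (0,4)
  WB@(5,4): attacks (4,5) (4,3) (3,2) (2,1) (1,0)
W attacks (5,2): no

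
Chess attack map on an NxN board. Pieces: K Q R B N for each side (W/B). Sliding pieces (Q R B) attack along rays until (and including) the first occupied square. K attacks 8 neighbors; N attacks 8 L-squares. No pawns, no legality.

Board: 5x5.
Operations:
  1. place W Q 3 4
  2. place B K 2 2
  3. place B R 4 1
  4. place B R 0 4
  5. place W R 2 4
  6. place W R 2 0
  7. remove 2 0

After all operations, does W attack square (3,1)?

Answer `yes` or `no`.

Answer: yes

Derivation:
Op 1: place WQ@(3,4)
Op 2: place BK@(2,2)
Op 3: place BR@(4,1)
Op 4: place BR@(0,4)
Op 5: place WR@(2,4)
Op 6: place WR@(2,0)
Op 7: remove (2,0)
Per-piece attacks for W:
  WR@(2,4): attacks (2,3) (2,2) (3,4) (1,4) (0,4) [ray(0,-1) blocked at (2,2); ray(1,0) blocked at (3,4); ray(-1,0) blocked at (0,4)]
  WQ@(3,4): attacks (3,3) (3,2) (3,1) (3,0) (4,4) (2,4) (4,3) (2,3) (1,2) (0,1) [ray(-1,0) blocked at (2,4)]
W attacks (3,1): yes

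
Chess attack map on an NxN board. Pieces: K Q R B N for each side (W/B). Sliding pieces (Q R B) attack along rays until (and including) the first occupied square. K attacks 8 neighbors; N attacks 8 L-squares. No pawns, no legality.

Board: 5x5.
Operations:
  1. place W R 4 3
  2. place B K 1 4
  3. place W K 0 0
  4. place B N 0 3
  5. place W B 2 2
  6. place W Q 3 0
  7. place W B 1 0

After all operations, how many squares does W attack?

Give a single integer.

Answer: 20

Derivation:
Op 1: place WR@(4,3)
Op 2: place BK@(1,4)
Op 3: place WK@(0,0)
Op 4: place BN@(0,3)
Op 5: place WB@(2,2)
Op 6: place WQ@(3,0)
Op 7: place WB@(1,0)
Per-piece attacks for W:
  WK@(0,0): attacks (0,1) (1,0) (1,1)
  WB@(1,0): attacks (2,1) (3,2) (4,3) (0,1) [ray(1,1) blocked at (4,3)]
  WB@(2,2): attacks (3,3) (4,4) (3,1) (4,0) (1,3) (0,4) (1,1) (0,0) [ray(-1,-1) blocked at (0,0)]
  WQ@(3,0): attacks (3,1) (3,2) (3,3) (3,4) (4,0) (2,0) (1,0) (4,1) (2,1) (1,2) (0,3) [ray(-1,0) blocked at (1,0); ray(-1,1) blocked at (0,3)]
  WR@(4,3): attacks (4,4) (4,2) (4,1) (4,0) (3,3) (2,3) (1,3) (0,3) [ray(-1,0) blocked at (0,3)]
Union (20 distinct): (0,0) (0,1) (0,3) (0,4) (1,0) (1,1) (1,2) (1,3) (2,0) (2,1) (2,3) (3,1) (3,2) (3,3) (3,4) (4,0) (4,1) (4,2) (4,3) (4,4)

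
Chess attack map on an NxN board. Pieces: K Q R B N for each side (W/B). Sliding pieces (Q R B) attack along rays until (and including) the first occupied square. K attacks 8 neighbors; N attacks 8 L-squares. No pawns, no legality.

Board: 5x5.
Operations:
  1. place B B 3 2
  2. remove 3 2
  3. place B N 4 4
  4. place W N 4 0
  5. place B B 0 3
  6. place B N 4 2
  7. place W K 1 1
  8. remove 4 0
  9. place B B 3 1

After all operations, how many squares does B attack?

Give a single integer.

Answer: 13

Derivation:
Op 1: place BB@(3,2)
Op 2: remove (3,2)
Op 3: place BN@(4,4)
Op 4: place WN@(4,0)
Op 5: place BB@(0,3)
Op 6: place BN@(4,2)
Op 7: place WK@(1,1)
Op 8: remove (4,0)
Op 9: place BB@(3,1)
Per-piece attacks for B:
  BB@(0,3): attacks (1,4) (1,2) (2,1) (3,0)
  BB@(3,1): attacks (4,2) (4,0) (2,2) (1,3) (0,4) (2,0) [ray(1,1) blocked at (4,2)]
  BN@(4,2): attacks (3,4) (2,3) (3,0) (2,1)
  BN@(4,4): attacks (3,2) (2,3)
Union (13 distinct): (0,4) (1,2) (1,3) (1,4) (2,0) (2,1) (2,2) (2,3) (3,0) (3,2) (3,4) (4,0) (4,2)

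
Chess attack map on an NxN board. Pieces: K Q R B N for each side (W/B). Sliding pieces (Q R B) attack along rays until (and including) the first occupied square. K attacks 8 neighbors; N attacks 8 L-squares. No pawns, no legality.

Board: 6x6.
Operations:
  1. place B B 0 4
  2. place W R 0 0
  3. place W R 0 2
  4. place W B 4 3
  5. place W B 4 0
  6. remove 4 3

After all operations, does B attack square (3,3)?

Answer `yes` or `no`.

Op 1: place BB@(0,4)
Op 2: place WR@(0,0)
Op 3: place WR@(0,2)
Op 4: place WB@(4,3)
Op 5: place WB@(4,0)
Op 6: remove (4,3)
Per-piece attacks for B:
  BB@(0,4): attacks (1,5) (1,3) (2,2) (3,1) (4,0) [ray(1,-1) blocked at (4,0)]
B attacks (3,3): no

Answer: no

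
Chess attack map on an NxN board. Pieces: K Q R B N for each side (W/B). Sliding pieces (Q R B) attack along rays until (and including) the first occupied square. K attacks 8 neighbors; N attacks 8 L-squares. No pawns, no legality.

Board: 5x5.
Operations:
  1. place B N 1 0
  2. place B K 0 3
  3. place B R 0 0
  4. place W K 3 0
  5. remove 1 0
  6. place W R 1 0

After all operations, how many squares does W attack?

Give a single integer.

Answer: 11

Derivation:
Op 1: place BN@(1,0)
Op 2: place BK@(0,3)
Op 3: place BR@(0,0)
Op 4: place WK@(3,0)
Op 5: remove (1,0)
Op 6: place WR@(1,0)
Per-piece attacks for W:
  WR@(1,0): attacks (1,1) (1,2) (1,3) (1,4) (2,0) (3,0) (0,0) [ray(1,0) blocked at (3,0); ray(-1,0) blocked at (0,0)]
  WK@(3,0): attacks (3,1) (4,0) (2,0) (4,1) (2,1)
Union (11 distinct): (0,0) (1,1) (1,2) (1,3) (1,4) (2,0) (2,1) (3,0) (3,1) (4,0) (4,1)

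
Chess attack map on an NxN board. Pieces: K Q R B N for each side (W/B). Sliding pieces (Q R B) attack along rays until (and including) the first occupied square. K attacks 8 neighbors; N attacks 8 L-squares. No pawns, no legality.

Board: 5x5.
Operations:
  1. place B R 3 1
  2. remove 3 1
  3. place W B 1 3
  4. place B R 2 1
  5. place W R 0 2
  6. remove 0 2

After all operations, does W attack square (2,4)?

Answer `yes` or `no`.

Op 1: place BR@(3,1)
Op 2: remove (3,1)
Op 3: place WB@(1,3)
Op 4: place BR@(2,1)
Op 5: place WR@(0,2)
Op 6: remove (0,2)
Per-piece attacks for W:
  WB@(1,3): attacks (2,4) (2,2) (3,1) (4,0) (0,4) (0,2)
W attacks (2,4): yes

Answer: yes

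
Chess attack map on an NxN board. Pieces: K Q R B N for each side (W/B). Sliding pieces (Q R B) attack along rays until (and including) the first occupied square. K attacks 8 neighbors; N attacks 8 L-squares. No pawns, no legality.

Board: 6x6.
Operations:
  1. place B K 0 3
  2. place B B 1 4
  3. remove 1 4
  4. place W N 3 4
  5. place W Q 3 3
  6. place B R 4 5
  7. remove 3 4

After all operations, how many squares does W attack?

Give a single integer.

Answer: 19

Derivation:
Op 1: place BK@(0,3)
Op 2: place BB@(1,4)
Op 3: remove (1,4)
Op 4: place WN@(3,4)
Op 5: place WQ@(3,3)
Op 6: place BR@(4,5)
Op 7: remove (3,4)
Per-piece attacks for W:
  WQ@(3,3): attacks (3,4) (3,5) (3,2) (3,1) (3,0) (4,3) (5,3) (2,3) (1,3) (0,3) (4,4) (5,5) (4,2) (5,1) (2,4) (1,5) (2,2) (1,1) (0,0) [ray(-1,0) blocked at (0,3)]
Union (19 distinct): (0,0) (0,3) (1,1) (1,3) (1,5) (2,2) (2,3) (2,4) (3,0) (3,1) (3,2) (3,4) (3,5) (4,2) (4,3) (4,4) (5,1) (5,3) (5,5)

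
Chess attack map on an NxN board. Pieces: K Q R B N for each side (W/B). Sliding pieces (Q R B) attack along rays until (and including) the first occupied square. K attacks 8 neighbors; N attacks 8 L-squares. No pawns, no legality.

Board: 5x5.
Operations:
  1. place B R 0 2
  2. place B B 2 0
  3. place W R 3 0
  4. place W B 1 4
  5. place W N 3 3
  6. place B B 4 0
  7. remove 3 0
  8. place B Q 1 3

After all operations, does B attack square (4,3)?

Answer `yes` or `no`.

Answer: no

Derivation:
Op 1: place BR@(0,2)
Op 2: place BB@(2,0)
Op 3: place WR@(3,0)
Op 4: place WB@(1,4)
Op 5: place WN@(3,3)
Op 6: place BB@(4,0)
Op 7: remove (3,0)
Op 8: place BQ@(1,3)
Per-piece attacks for B:
  BR@(0,2): attacks (0,3) (0,4) (0,1) (0,0) (1,2) (2,2) (3,2) (4,2)
  BQ@(1,3): attacks (1,4) (1,2) (1,1) (1,0) (2,3) (3,3) (0,3) (2,4) (2,2) (3,1) (4,0) (0,4) (0,2) [ray(0,1) blocked at (1,4); ray(1,0) blocked at (3,3); ray(1,-1) blocked at (4,0); ray(-1,-1) blocked at (0,2)]
  BB@(2,0): attacks (3,1) (4,2) (1,1) (0,2) [ray(-1,1) blocked at (0,2)]
  BB@(4,0): attacks (3,1) (2,2) (1,3) [ray(-1,1) blocked at (1,3)]
B attacks (4,3): no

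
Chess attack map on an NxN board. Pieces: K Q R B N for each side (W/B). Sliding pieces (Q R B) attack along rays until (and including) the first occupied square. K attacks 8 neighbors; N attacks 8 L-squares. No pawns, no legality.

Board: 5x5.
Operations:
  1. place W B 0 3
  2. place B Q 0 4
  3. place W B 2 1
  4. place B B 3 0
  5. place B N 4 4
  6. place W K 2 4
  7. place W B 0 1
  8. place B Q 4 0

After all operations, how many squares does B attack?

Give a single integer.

Answer: 16

Derivation:
Op 1: place WB@(0,3)
Op 2: place BQ@(0,4)
Op 3: place WB@(2,1)
Op 4: place BB@(3,0)
Op 5: place BN@(4,4)
Op 6: place WK@(2,4)
Op 7: place WB@(0,1)
Op 8: place BQ@(4,0)
Per-piece attacks for B:
  BQ@(0,4): attacks (0,3) (1,4) (2,4) (1,3) (2,2) (3,1) (4,0) [ray(0,-1) blocked at (0,3); ray(1,0) blocked at (2,4); ray(1,-1) blocked at (4,0)]
  BB@(3,0): attacks (4,1) (2,1) [ray(-1,1) blocked at (2,1)]
  BQ@(4,0): attacks (4,1) (4,2) (4,3) (4,4) (3,0) (3,1) (2,2) (1,3) (0,4) [ray(0,1) blocked at (4,4); ray(-1,0) blocked at (3,0); ray(-1,1) blocked at (0,4)]
  BN@(4,4): attacks (3,2) (2,3)
Union (16 distinct): (0,3) (0,4) (1,3) (1,4) (2,1) (2,2) (2,3) (2,4) (3,0) (3,1) (3,2) (4,0) (4,1) (4,2) (4,3) (4,4)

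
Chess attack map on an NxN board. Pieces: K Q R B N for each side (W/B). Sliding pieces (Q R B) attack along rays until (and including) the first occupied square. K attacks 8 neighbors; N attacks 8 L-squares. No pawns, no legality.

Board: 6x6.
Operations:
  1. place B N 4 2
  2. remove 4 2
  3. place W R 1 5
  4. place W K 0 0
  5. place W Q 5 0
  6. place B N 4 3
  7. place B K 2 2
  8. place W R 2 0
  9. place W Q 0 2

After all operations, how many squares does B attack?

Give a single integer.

Answer: 13

Derivation:
Op 1: place BN@(4,2)
Op 2: remove (4,2)
Op 3: place WR@(1,5)
Op 4: place WK@(0,0)
Op 5: place WQ@(5,0)
Op 6: place BN@(4,3)
Op 7: place BK@(2,2)
Op 8: place WR@(2,0)
Op 9: place WQ@(0,2)
Per-piece attacks for B:
  BK@(2,2): attacks (2,3) (2,1) (3,2) (1,2) (3,3) (3,1) (1,3) (1,1)
  BN@(4,3): attacks (5,5) (3,5) (2,4) (5,1) (3,1) (2,2)
Union (13 distinct): (1,1) (1,2) (1,3) (2,1) (2,2) (2,3) (2,4) (3,1) (3,2) (3,3) (3,5) (5,1) (5,5)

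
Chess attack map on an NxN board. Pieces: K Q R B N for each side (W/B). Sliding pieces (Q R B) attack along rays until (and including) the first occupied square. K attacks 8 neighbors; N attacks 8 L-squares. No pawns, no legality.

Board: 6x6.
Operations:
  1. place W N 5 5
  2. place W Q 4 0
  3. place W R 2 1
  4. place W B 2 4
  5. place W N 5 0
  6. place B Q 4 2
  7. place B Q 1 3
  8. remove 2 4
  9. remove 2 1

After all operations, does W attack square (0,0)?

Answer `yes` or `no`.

Answer: yes

Derivation:
Op 1: place WN@(5,5)
Op 2: place WQ@(4,0)
Op 3: place WR@(2,1)
Op 4: place WB@(2,4)
Op 5: place WN@(5,0)
Op 6: place BQ@(4,2)
Op 7: place BQ@(1,3)
Op 8: remove (2,4)
Op 9: remove (2,1)
Per-piece attacks for W:
  WQ@(4,0): attacks (4,1) (4,2) (5,0) (3,0) (2,0) (1,0) (0,0) (5,1) (3,1) (2,2) (1,3) [ray(0,1) blocked at (4,2); ray(1,0) blocked at (5,0); ray(-1,1) blocked at (1,3)]
  WN@(5,0): attacks (4,2) (3,1)
  WN@(5,5): attacks (4,3) (3,4)
W attacks (0,0): yes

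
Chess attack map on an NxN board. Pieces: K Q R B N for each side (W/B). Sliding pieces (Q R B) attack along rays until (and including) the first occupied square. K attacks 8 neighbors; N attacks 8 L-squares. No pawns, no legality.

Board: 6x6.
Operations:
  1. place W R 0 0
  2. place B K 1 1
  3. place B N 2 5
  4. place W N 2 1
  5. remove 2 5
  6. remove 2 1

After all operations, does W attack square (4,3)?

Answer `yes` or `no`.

Answer: no

Derivation:
Op 1: place WR@(0,0)
Op 2: place BK@(1,1)
Op 3: place BN@(2,5)
Op 4: place WN@(2,1)
Op 5: remove (2,5)
Op 6: remove (2,1)
Per-piece attacks for W:
  WR@(0,0): attacks (0,1) (0,2) (0,3) (0,4) (0,5) (1,0) (2,0) (3,0) (4,0) (5,0)
W attacks (4,3): no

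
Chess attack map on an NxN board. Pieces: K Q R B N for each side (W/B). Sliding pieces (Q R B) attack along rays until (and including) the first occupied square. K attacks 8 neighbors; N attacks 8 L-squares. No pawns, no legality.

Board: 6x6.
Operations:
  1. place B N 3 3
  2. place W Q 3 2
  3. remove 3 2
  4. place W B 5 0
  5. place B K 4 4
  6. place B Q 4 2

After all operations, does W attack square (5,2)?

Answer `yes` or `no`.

Op 1: place BN@(3,3)
Op 2: place WQ@(3,2)
Op 3: remove (3,2)
Op 4: place WB@(5,0)
Op 5: place BK@(4,4)
Op 6: place BQ@(4,2)
Per-piece attacks for W:
  WB@(5,0): attacks (4,1) (3,2) (2,3) (1,4) (0,5)
W attacks (5,2): no

Answer: no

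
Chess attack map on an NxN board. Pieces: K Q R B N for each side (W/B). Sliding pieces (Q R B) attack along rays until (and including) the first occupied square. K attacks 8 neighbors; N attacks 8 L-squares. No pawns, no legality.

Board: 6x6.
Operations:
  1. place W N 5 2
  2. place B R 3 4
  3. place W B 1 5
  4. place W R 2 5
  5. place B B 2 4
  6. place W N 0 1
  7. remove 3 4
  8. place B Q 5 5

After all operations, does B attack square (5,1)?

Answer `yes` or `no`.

Answer: yes

Derivation:
Op 1: place WN@(5,2)
Op 2: place BR@(3,4)
Op 3: place WB@(1,5)
Op 4: place WR@(2,5)
Op 5: place BB@(2,4)
Op 6: place WN@(0,1)
Op 7: remove (3,4)
Op 8: place BQ@(5,5)
Per-piece attacks for B:
  BB@(2,4): attacks (3,5) (3,3) (4,2) (5,1) (1,5) (1,3) (0,2) [ray(-1,1) blocked at (1,5)]
  BQ@(5,5): attacks (5,4) (5,3) (5,2) (4,5) (3,5) (2,5) (4,4) (3,3) (2,2) (1,1) (0,0) [ray(0,-1) blocked at (5,2); ray(-1,0) blocked at (2,5)]
B attacks (5,1): yes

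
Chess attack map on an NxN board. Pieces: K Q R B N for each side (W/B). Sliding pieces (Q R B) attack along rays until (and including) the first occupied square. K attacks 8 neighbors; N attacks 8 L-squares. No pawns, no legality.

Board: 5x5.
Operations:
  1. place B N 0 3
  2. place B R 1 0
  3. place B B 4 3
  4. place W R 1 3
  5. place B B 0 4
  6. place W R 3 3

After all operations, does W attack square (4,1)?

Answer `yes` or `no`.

Op 1: place BN@(0,3)
Op 2: place BR@(1,0)
Op 3: place BB@(4,3)
Op 4: place WR@(1,3)
Op 5: place BB@(0,4)
Op 6: place WR@(3,3)
Per-piece attacks for W:
  WR@(1,3): attacks (1,4) (1,2) (1,1) (1,0) (2,3) (3,3) (0,3) [ray(0,-1) blocked at (1,0); ray(1,0) blocked at (3,3); ray(-1,0) blocked at (0,3)]
  WR@(3,3): attacks (3,4) (3,2) (3,1) (3,0) (4,3) (2,3) (1,3) [ray(1,0) blocked at (4,3); ray(-1,0) blocked at (1,3)]
W attacks (4,1): no

Answer: no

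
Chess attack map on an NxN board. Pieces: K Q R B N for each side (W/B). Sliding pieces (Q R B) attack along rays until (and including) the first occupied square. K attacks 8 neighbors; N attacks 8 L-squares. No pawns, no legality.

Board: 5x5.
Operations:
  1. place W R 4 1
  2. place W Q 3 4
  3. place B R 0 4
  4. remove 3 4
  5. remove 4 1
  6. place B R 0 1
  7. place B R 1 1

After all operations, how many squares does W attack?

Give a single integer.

Op 1: place WR@(4,1)
Op 2: place WQ@(3,4)
Op 3: place BR@(0,4)
Op 4: remove (3,4)
Op 5: remove (4,1)
Op 6: place BR@(0,1)
Op 7: place BR@(1,1)
Per-piece attacks for W:
Union (0 distinct): (none)

Answer: 0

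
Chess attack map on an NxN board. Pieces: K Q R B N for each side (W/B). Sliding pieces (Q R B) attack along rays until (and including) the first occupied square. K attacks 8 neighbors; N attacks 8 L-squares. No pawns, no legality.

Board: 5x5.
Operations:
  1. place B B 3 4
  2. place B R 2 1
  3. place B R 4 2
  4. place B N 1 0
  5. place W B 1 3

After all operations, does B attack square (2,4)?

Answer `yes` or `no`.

Answer: yes

Derivation:
Op 1: place BB@(3,4)
Op 2: place BR@(2,1)
Op 3: place BR@(4,2)
Op 4: place BN@(1,0)
Op 5: place WB@(1,3)
Per-piece attacks for B:
  BN@(1,0): attacks (2,2) (3,1) (0,2)
  BR@(2,1): attacks (2,2) (2,3) (2,4) (2,0) (3,1) (4,1) (1,1) (0,1)
  BB@(3,4): attacks (4,3) (2,3) (1,2) (0,1)
  BR@(4,2): attacks (4,3) (4,4) (4,1) (4,0) (3,2) (2,2) (1,2) (0,2)
B attacks (2,4): yes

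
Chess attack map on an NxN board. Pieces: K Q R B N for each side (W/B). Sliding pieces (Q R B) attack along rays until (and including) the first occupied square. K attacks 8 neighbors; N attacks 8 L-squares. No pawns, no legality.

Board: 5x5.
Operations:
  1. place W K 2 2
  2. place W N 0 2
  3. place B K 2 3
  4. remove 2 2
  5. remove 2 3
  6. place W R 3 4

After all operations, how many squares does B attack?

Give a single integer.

Answer: 0

Derivation:
Op 1: place WK@(2,2)
Op 2: place WN@(0,2)
Op 3: place BK@(2,3)
Op 4: remove (2,2)
Op 5: remove (2,3)
Op 6: place WR@(3,4)
Per-piece attacks for B:
Union (0 distinct): (none)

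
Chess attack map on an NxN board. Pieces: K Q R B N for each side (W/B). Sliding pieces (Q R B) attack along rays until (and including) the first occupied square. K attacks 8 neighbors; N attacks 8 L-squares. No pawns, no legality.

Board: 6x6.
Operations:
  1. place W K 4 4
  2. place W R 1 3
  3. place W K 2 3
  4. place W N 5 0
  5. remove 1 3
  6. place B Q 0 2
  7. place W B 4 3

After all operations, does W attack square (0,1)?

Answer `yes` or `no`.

Op 1: place WK@(4,4)
Op 2: place WR@(1,3)
Op 3: place WK@(2,3)
Op 4: place WN@(5,0)
Op 5: remove (1,3)
Op 6: place BQ@(0,2)
Op 7: place WB@(4,3)
Per-piece attacks for W:
  WK@(2,3): attacks (2,4) (2,2) (3,3) (1,3) (3,4) (3,2) (1,4) (1,2)
  WB@(4,3): attacks (5,4) (5,2) (3,4) (2,5) (3,2) (2,1) (1,0)
  WK@(4,4): attacks (4,5) (4,3) (5,4) (3,4) (5,5) (5,3) (3,5) (3,3)
  WN@(5,0): attacks (4,2) (3,1)
W attacks (0,1): no

Answer: no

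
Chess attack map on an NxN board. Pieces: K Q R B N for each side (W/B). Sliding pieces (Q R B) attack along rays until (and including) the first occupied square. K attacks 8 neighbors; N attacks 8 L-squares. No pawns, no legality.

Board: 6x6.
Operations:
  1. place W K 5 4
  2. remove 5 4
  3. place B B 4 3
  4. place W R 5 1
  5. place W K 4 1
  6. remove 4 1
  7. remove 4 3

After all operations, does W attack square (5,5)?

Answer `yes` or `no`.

Op 1: place WK@(5,4)
Op 2: remove (5,4)
Op 3: place BB@(4,3)
Op 4: place WR@(5,1)
Op 5: place WK@(4,1)
Op 6: remove (4,1)
Op 7: remove (4,3)
Per-piece attacks for W:
  WR@(5,1): attacks (5,2) (5,3) (5,4) (5,5) (5,0) (4,1) (3,1) (2,1) (1,1) (0,1)
W attacks (5,5): yes

Answer: yes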